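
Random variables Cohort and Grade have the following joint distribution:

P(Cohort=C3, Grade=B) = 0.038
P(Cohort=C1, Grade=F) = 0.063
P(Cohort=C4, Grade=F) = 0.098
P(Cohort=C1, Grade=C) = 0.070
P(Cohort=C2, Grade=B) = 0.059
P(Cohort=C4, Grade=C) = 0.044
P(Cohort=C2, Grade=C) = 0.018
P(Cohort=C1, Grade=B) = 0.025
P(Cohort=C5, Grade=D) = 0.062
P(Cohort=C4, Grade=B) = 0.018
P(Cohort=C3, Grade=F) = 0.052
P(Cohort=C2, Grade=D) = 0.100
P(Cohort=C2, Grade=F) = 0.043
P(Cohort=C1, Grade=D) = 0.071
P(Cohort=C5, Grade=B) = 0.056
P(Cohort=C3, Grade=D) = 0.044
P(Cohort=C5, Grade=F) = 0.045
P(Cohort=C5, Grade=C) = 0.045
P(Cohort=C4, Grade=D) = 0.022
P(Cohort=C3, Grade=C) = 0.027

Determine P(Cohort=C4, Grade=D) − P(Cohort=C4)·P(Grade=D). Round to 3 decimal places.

P(Cohort=C4) = 0.018 + 0.044 + 0.022 + 0.098 = 0.182.
P(Grade=D) = 0.071 + 0.100 + 0.044 + 0.022 + 0.062 = 0.299.
P(Cohort=C4, Grade=D) − P(Cohort=C4)P(Grade=D) = 0.022 − 0.182×0.299 = -0.032.

-0.032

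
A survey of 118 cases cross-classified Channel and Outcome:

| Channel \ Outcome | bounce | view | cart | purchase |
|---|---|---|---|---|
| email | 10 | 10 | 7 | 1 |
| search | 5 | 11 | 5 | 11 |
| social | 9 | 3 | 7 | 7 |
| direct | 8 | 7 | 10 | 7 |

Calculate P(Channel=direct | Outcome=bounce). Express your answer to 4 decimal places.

0.2500

Total with Outcome=bounce: 10 + 5 + 9 + 8 = 32.
P(Channel=direct | Outcome=bounce) = 8/32 = 0.2500.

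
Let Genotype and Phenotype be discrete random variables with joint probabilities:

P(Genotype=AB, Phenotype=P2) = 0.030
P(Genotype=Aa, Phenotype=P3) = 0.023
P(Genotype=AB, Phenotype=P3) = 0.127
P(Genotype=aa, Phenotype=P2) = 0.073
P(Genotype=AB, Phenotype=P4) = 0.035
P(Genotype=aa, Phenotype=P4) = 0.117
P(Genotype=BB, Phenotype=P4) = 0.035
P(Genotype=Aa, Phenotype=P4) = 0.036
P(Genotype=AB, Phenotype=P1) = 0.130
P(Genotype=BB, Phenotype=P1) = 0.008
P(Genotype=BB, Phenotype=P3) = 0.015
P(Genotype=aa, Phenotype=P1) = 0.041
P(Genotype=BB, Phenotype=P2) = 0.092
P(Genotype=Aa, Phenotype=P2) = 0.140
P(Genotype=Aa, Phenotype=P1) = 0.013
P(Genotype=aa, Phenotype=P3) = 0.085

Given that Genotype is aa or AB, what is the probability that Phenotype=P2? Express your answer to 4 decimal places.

P(Genotype=aa) = 0.041 + 0.073 + 0.085 + 0.117 = 0.316.
P(Genotype=AB) = 0.130 + 0.030 + 0.127 + 0.035 = 0.322.
P(Genotype ∈ {aa, AB}) = 0.316 + 0.322 = 0.638; P(Phenotype=P2, Genotype ∈ {aa, AB}) = 0.073 + 0.030 = 0.103.
P(Phenotype=P2 | Genotype ∈ {aa, AB}) = 0.103/0.638 = 0.1614.

0.1614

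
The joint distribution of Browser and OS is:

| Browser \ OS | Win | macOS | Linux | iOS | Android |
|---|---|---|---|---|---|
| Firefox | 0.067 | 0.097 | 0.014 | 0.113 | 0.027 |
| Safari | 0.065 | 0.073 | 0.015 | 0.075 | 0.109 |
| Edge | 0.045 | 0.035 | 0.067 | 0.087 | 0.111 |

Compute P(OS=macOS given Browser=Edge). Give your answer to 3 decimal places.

P(Browser=Edge) = 0.045 + 0.035 + 0.067 + 0.087 + 0.111 = 0.345.
P(OS=macOS | Browser=Edge) = 0.035/0.345 = 0.101.

0.101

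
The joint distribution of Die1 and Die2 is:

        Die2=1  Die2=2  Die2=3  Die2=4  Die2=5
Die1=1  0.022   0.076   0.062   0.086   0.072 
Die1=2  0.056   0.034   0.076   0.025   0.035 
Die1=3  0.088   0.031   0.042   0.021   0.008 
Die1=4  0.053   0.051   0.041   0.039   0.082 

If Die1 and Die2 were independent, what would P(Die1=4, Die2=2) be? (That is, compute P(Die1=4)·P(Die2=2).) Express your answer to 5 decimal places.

0.05107

P(Die1=4) = 0.053 + 0.051 + 0.041 + 0.039 + 0.082 = 0.266.
P(Die2=2) = 0.076 + 0.034 + 0.031 + 0.051 = 0.192.
Product: 0.266 × 0.192 = 0.05107.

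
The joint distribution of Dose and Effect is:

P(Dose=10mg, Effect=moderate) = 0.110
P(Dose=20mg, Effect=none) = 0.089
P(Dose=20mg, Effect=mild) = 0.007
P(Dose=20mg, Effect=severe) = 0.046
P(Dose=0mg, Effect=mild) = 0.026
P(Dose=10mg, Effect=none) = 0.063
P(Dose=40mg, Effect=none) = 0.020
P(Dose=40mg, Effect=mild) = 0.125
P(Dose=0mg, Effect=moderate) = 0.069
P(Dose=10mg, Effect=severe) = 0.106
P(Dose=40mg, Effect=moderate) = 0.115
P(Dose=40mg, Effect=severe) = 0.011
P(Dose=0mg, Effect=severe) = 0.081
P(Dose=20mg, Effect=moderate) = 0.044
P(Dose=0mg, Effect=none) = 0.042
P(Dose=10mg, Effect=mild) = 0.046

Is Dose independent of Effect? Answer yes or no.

no

P(Dose=40mg) = 0.271 and P(Effect=mild) = 0.204, so their product is 0.05528, but P(Dose=40mg, Effect=mild) = 0.125. Since these differ, Dose and Effect are not independent.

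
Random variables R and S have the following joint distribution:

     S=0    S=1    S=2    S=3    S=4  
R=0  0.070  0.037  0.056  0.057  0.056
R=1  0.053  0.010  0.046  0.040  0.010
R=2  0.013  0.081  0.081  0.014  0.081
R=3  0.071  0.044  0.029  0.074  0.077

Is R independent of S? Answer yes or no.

no

P(R=2) = 0.270 and P(S=0) = 0.207, so their product is 0.05589, but P(R=2, S=0) = 0.013. Since these differ, R and S are not independent.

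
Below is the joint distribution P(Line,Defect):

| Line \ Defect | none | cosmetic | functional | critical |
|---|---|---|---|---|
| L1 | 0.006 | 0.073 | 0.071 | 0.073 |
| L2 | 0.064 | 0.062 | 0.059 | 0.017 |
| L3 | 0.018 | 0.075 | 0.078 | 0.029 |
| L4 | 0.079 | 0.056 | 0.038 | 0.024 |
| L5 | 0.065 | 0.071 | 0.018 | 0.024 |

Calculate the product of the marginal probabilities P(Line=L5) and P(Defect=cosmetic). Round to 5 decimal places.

0.05999

P(Line=L5) = 0.065 + 0.071 + 0.018 + 0.024 = 0.178.
P(Defect=cosmetic) = 0.073 + 0.062 + 0.075 + 0.056 + 0.071 = 0.337.
Product: 0.178 × 0.337 = 0.05999.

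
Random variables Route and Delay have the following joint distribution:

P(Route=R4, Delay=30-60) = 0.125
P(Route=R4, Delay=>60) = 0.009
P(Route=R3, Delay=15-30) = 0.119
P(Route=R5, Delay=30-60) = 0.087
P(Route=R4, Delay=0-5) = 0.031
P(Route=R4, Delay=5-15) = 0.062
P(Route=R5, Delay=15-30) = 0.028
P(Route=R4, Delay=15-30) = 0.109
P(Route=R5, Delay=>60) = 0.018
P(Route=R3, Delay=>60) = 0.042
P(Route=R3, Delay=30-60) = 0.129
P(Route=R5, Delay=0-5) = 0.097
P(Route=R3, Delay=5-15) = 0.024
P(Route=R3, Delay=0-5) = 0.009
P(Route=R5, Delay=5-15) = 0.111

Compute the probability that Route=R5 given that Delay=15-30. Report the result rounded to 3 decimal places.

0.109

P(Delay=15-30) = 0.119 + 0.109 + 0.028 = 0.256.
P(Route=R5 | Delay=15-30) = 0.028/0.256 = 0.109.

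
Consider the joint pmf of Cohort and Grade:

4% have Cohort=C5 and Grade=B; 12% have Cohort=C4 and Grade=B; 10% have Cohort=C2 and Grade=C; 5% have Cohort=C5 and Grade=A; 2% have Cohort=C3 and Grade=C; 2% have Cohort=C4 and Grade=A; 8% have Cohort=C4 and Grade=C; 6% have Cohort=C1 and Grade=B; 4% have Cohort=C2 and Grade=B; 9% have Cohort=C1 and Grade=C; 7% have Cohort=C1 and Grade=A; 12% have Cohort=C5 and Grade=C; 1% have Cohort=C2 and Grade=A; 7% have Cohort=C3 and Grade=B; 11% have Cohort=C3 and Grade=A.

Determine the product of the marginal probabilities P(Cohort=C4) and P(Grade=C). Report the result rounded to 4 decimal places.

P(Cohort=C4) = 0.02 + 0.12 + 0.08 = 0.22.
P(Grade=C) = 0.09 + 0.10 + 0.02 + 0.08 + 0.12 = 0.41.
Product: 0.22 × 0.41 = 0.0902.

0.0902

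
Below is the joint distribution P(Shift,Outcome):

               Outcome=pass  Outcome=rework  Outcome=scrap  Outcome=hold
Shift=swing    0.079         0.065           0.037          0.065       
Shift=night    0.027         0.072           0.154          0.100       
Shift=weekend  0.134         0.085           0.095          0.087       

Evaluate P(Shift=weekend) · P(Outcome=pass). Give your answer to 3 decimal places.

0.096

P(Shift=weekend) = 0.134 + 0.085 + 0.095 + 0.087 = 0.401.
P(Outcome=pass) = 0.079 + 0.027 + 0.134 = 0.240.
Product: 0.401 × 0.240 = 0.096.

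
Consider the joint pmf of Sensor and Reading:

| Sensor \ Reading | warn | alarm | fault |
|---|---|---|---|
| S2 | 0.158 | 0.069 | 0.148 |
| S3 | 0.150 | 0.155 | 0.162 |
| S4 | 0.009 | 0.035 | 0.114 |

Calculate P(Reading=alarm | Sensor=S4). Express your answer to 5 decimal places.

P(Sensor=S4) = 0.009 + 0.035 + 0.114 = 0.158.
P(Reading=alarm | Sensor=S4) = 0.035/0.158 = 0.22152.

0.22152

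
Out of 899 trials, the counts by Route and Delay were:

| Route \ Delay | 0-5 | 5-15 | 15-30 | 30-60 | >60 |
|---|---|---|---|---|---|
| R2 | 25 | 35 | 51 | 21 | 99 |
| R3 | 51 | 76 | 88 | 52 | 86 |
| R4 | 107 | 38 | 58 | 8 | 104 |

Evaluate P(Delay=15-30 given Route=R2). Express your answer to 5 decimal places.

0.22078

Total with Route=R2: 25 + 35 + 51 + 21 + 99 = 231.
P(Delay=15-30 | Route=R2) = 51/231 = 0.22078.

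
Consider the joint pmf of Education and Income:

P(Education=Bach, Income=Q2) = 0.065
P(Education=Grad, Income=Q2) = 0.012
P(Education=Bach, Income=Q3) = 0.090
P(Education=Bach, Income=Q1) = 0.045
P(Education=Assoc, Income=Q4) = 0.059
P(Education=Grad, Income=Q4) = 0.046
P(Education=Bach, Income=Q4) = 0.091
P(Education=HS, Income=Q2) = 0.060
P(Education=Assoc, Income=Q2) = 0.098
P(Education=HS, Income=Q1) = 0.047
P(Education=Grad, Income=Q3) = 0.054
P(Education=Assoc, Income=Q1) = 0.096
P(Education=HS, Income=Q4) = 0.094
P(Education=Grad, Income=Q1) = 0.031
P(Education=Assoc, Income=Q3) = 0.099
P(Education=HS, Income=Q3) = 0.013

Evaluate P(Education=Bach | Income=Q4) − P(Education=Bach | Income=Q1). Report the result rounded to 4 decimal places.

0.1083

P(Income=Q4) = 0.094 + 0.059 + 0.091 + 0.046 = 0.290; P(Education=Bach | Income=Q4) = 0.091/0.290 = 0.31379.
P(Income=Q1) = 0.047 + 0.096 + 0.045 + 0.031 = 0.219; P(Education=Bach | Income=Q1) = 0.045/0.219 = 0.20548.
Difference = 0.1083.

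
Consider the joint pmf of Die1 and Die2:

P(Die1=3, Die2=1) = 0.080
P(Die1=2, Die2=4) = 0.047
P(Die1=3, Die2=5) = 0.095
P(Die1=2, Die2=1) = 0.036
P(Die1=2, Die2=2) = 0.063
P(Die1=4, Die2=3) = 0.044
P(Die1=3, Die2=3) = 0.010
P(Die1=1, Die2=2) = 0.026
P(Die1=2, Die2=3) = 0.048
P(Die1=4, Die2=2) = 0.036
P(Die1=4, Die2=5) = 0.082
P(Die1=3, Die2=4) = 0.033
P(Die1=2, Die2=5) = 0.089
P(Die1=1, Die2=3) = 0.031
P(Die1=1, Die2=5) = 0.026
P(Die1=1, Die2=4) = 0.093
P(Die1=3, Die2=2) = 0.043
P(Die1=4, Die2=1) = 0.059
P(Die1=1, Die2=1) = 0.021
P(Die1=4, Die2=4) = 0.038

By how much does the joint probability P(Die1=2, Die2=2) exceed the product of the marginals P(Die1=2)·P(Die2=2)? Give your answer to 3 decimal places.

0.015

P(Die1=2) = 0.036 + 0.063 + 0.048 + 0.047 + 0.089 = 0.283.
P(Die2=2) = 0.026 + 0.063 + 0.043 + 0.036 = 0.168.
P(Die1=2, Die2=2) − P(Die1=2)P(Die2=2) = 0.063 − 0.283×0.168 = 0.015.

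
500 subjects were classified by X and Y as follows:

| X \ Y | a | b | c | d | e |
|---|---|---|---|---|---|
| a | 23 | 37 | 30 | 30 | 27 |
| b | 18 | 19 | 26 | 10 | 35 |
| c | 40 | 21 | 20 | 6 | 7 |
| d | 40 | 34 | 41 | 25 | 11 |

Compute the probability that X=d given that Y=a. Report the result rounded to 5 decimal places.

0.33058

Total with Y=a: 23 + 18 + 40 + 40 = 121.
P(X=d | Y=a) = 40/121 = 0.33058.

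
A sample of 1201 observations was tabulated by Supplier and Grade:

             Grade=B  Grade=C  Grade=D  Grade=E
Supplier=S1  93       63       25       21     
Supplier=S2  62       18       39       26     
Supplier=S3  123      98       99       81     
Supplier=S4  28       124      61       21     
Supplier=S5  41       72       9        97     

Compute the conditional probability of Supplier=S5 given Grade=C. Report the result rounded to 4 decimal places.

0.1920

Total with Grade=C: 63 + 18 + 98 + 124 + 72 = 375.
P(Supplier=S5 | Grade=C) = 72/375 = 0.1920.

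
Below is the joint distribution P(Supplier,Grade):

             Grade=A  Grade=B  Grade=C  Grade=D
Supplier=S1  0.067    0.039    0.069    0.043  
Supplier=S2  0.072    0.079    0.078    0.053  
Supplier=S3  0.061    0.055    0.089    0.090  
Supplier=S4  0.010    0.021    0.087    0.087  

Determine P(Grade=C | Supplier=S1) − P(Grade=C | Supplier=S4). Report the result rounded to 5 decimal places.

P(Supplier=S1) = 0.067 + 0.039 + 0.069 + 0.043 = 0.218; P(Grade=C | Supplier=S1) = 0.069/0.218 = 0.316514.
P(Supplier=S4) = 0.010 + 0.021 + 0.087 + 0.087 = 0.205; P(Grade=C | Supplier=S4) = 0.087/0.205 = 0.424390.
Difference = -0.10788.

-0.10788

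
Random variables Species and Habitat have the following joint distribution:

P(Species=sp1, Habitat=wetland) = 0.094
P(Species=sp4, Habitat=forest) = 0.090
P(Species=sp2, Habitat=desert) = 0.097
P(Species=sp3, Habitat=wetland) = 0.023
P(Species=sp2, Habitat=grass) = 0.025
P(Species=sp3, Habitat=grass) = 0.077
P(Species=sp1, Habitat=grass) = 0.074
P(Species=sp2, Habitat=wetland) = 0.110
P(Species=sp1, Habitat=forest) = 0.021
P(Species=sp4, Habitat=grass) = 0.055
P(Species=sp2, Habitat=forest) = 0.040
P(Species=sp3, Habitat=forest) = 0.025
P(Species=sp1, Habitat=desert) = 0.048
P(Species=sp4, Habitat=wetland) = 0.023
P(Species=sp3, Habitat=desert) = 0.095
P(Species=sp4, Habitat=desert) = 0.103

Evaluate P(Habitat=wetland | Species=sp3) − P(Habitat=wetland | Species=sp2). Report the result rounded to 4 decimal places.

P(Species=sp3) = 0.025 + 0.077 + 0.023 + 0.095 = 0.220; P(Habitat=wetland | Species=sp3) = 0.023/0.220 = 0.10455.
P(Species=sp2) = 0.040 + 0.025 + 0.110 + 0.097 = 0.272; P(Habitat=wetland | Species=sp2) = 0.110/0.272 = 0.40441.
Difference = -0.2999.

-0.2999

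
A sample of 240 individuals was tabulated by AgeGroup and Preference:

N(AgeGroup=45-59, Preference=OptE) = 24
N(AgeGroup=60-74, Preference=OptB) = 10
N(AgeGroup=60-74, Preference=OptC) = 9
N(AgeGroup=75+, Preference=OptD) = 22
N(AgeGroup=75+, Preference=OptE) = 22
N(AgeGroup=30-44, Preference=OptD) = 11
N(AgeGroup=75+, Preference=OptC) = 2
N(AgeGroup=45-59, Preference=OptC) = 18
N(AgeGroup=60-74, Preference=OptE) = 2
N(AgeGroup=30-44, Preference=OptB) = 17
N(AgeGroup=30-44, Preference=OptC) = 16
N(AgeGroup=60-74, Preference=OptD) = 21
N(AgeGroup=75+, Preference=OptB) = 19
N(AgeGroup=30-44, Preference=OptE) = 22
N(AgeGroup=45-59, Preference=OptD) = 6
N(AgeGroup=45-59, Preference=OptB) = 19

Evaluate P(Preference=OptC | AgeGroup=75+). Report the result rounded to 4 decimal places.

0.0308

Total with AgeGroup=75+: 19 + 2 + 22 + 22 = 65.
P(Preference=OptC | AgeGroup=75+) = 2/65 = 0.0308.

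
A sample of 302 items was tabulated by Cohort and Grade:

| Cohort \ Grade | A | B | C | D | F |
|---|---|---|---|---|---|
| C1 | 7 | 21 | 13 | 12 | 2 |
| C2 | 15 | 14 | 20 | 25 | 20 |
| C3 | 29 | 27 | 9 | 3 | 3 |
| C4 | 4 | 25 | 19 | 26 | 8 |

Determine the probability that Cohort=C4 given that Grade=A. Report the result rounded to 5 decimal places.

0.07273

Total with Grade=A: 7 + 15 + 29 + 4 = 55.
P(Cohort=C4 | Grade=A) = 4/55 = 0.07273.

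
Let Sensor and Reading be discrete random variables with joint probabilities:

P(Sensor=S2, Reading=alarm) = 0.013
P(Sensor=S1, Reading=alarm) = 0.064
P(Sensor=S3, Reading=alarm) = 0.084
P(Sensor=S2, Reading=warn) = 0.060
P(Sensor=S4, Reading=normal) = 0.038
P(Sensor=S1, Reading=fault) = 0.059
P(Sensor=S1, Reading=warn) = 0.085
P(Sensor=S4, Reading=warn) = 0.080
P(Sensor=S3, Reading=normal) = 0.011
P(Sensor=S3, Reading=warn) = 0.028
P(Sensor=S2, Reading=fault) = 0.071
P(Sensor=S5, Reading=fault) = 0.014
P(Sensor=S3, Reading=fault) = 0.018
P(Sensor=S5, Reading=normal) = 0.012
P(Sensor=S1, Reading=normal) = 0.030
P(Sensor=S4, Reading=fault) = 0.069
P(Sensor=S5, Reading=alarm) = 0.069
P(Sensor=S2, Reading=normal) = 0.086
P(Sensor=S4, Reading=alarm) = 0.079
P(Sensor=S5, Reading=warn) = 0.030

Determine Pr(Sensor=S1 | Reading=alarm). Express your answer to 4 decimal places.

P(Reading=alarm) = 0.064 + 0.013 + 0.084 + 0.079 + 0.069 = 0.309.
P(Sensor=S1 | Reading=alarm) = 0.064/0.309 = 0.2071.

0.2071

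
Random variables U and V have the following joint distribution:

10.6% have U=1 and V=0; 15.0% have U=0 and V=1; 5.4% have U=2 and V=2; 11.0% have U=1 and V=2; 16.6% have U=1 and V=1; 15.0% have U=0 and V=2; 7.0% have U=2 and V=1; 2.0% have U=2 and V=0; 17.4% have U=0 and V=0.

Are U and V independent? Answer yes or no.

no

P(U=0) = 0.474 and P(V=1) = 0.386, so their product is 0.18296, but P(U=0, V=1) = 0.150. Since these differ, U and V are not independent.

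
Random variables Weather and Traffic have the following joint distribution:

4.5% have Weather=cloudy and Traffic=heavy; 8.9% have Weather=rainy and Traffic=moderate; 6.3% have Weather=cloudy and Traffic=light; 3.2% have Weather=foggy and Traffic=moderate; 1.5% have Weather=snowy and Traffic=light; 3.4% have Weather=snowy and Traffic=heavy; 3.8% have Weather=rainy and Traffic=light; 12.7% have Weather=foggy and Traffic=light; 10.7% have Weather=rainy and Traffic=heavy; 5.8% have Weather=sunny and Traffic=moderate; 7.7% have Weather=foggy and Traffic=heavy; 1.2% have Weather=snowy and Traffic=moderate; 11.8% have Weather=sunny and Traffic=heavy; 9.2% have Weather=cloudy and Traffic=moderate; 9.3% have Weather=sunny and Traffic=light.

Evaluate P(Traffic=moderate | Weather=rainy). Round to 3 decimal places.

0.380

P(Weather=rainy) = 0.038 + 0.089 + 0.107 = 0.234.
P(Traffic=moderate | Weather=rainy) = 0.089/0.234 = 0.380.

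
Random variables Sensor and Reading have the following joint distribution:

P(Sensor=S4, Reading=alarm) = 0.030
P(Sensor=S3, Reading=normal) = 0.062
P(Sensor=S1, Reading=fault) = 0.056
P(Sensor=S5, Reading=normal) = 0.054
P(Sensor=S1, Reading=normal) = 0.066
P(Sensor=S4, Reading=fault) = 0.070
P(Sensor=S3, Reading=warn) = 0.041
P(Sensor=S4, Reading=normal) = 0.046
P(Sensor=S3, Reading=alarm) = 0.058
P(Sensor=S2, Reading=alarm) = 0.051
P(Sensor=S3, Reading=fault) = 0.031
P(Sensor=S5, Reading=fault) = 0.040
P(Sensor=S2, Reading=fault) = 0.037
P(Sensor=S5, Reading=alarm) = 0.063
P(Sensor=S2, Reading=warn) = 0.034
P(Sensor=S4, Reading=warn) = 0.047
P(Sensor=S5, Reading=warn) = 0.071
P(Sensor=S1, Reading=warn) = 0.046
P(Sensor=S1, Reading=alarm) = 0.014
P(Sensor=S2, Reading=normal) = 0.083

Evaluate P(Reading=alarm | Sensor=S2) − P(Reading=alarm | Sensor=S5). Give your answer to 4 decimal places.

P(Sensor=S2) = 0.083 + 0.034 + 0.051 + 0.037 = 0.205; P(Reading=alarm | Sensor=S2) = 0.051/0.205 = 0.24878.
P(Sensor=S5) = 0.054 + 0.071 + 0.063 + 0.040 = 0.228; P(Reading=alarm | Sensor=S5) = 0.063/0.228 = 0.27632.
Difference = -0.0275.

-0.0275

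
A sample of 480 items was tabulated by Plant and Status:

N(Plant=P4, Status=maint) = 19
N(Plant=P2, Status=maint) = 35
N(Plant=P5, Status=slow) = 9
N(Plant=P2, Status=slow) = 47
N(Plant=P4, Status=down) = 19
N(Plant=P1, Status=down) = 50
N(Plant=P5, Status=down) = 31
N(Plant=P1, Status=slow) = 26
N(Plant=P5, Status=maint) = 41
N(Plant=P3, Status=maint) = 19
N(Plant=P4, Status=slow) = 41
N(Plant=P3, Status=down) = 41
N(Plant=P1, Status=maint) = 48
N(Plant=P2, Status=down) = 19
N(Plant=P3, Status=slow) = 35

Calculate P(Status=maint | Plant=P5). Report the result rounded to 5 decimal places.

Total with Plant=P5: 9 + 31 + 41 = 81.
P(Status=maint | Plant=P5) = 41/81 = 0.50617.

0.50617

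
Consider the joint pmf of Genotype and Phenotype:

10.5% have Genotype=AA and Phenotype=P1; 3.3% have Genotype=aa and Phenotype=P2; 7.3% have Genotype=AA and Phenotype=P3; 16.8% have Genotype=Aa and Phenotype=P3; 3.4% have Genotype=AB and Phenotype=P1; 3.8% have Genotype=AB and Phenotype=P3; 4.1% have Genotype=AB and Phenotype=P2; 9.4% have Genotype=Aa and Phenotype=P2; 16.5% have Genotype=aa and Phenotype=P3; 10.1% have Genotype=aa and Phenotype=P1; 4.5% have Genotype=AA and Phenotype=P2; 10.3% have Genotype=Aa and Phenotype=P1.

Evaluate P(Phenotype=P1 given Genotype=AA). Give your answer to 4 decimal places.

0.4709

P(Genotype=AA) = 0.105 + 0.045 + 0.073 = 0.223.
P(Phenotype=P1 | Genotype=AA) = 0.105/0.223 = 0.4709.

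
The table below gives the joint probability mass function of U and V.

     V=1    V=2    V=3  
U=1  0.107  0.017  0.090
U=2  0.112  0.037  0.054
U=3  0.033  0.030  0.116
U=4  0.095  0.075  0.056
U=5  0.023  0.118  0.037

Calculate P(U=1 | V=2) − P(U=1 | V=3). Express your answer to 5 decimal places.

P(V=2) = 0.017 + 0.037 + 0.030 + 0.075 + 0.118 = 0.277; P(U=1 | V=2) = 0.017/0.277 = 0.061372.
P(V=3) = 0.090 + 0.054 + 0.116 + 0.056 + 0.037 = 0.353; P(U=1 | V=3) = 0.090/0.353 = 0.254958.
Difference = -0.19359.

-0.19359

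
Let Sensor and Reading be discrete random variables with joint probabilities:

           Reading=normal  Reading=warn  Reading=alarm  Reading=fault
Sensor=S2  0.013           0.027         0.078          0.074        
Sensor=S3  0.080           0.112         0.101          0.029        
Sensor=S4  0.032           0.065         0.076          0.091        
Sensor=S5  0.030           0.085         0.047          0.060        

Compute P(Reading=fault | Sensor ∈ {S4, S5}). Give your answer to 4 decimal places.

P(Sensor=S4) = 0.032 + 0.065 + 0.076 + 0.091 = 0.264.
P(Sensor=S5) = 0.030 + 0.085 + 0.047 + 0.060 = 0.222.
P(Sensor ∈ {S4, S5}) = 0.264 + 0.222 = 0.486; P(Reading=fault, Sensor ∈ {S4, S5}) = 0.091 + 0.060 = 0.151.
P(Reading=fault | Sensor ∈ {S4, S5}) = 0.151/0.486 = 0.3107.

0.3107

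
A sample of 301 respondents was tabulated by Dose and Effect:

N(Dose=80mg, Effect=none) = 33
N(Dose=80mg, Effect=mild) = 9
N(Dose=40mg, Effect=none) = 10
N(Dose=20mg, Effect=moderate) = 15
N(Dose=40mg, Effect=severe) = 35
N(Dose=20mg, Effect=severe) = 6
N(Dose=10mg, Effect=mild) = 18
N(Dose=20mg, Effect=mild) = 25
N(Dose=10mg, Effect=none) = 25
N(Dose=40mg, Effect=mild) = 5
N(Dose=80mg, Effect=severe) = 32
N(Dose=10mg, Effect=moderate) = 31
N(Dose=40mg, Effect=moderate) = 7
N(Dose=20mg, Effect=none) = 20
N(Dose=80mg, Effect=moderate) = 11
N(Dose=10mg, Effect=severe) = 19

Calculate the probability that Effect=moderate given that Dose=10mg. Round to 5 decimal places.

Total with Dose=10mg: 25 + 18 + 31 + 19 = 93.
P(Effect=moderate | Dose=10mg) = 31/93 = 0.33333.

0.33333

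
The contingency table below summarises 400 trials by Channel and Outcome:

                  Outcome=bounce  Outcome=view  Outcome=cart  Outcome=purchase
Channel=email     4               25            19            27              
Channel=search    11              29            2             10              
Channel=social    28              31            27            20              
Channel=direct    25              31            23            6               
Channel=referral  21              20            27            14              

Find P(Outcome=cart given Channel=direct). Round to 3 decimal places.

Total with Channel=direct: 25 + 31 + 23 + 6 = 85.
P(Outcome=cart | Channel=direct) = 23/85 = 0.271.

0.271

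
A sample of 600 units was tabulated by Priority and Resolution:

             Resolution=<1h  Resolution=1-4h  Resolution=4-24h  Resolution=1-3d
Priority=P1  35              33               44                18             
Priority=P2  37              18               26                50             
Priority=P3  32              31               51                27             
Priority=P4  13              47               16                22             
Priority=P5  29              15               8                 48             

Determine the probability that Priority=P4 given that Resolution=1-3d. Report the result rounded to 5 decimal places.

0.13333

Total with Resolution=1-3d: 18 + 50 + 27 + 22 + 48 = 165.
P(Priority=P4 | Resolution=1-3d) = 22/165 = 0.13333.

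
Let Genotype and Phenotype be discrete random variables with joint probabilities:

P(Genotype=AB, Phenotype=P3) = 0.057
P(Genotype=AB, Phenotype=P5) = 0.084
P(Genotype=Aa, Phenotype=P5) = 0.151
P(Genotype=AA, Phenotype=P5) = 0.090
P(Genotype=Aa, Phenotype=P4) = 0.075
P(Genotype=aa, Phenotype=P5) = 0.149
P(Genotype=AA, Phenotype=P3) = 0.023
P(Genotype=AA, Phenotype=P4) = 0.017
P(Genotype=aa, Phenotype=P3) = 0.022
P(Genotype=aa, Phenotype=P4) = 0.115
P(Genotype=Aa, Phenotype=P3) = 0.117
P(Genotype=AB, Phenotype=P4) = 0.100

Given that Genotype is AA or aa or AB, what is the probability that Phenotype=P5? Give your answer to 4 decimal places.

P(Genotype=AA) = 0.023 + 0.017 + 0.090 = 0.130.
P(Genotype=aa) = 0.022 + 0.115 + 0.149 = 0.286.
P(Genotype=AB) = 0.057 + 0.100 + 0.084 = 0.241.
P(Genotype ∈ {AA, aa, AB}) = 0.130 + 0.286 + 0.241 = 0.657; P(Phenotype=P5, Genotype ∈ {AA, aa, AB}) = 0.090 + 0.149 + 0.084 = 0.323.
P(Phenotype=P5 | Genotype ∈ {AA, aa, AB}) = 0.323/0.657 = 0.4916.

0.4916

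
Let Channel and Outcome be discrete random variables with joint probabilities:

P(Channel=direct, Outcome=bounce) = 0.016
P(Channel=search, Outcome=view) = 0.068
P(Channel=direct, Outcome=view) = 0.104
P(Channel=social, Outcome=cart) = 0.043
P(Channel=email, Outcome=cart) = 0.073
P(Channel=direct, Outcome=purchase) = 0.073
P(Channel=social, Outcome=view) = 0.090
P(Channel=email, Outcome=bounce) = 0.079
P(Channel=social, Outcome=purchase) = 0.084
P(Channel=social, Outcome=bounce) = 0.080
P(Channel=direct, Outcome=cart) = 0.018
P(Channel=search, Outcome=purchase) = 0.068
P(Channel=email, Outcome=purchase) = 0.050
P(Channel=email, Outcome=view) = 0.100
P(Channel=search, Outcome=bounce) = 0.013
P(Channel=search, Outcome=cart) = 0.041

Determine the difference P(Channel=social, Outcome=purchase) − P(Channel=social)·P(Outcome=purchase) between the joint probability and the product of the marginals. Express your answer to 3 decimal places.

P(Channel=social) = 0.080 + 0.090 + 0.043 + 0.084 = 0.297.
P(Outcome=purchase) = 0.050 + 0.068 + 0.084 + 0.073 = 0.275.
P(Channel=social, Outcome=purchase) − P(Channel=social)P(Outcome=purchase) = 0.084 − 0.297×0.275 = 0.002.

0.002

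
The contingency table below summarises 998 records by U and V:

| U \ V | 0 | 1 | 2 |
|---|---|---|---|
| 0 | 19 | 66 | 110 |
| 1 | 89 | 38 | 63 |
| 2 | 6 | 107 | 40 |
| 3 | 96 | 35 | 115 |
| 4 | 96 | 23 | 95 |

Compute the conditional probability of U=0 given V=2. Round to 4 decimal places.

0.2600

Total with V=2: 110 + 63 + 40 + 115 + 95 = 423.
P(U=0 | V=2) = 110/423 = 0.2600.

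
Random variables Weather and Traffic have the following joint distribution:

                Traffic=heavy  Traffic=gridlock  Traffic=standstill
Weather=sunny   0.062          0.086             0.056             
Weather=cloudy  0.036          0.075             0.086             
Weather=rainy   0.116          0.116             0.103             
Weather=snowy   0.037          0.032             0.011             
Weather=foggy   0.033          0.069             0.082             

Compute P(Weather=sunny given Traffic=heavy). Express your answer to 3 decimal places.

0.218

P(Traffic=heavy) = 0.062 + 0.036 + 0.116 + 0.037 + 0.033 = 0.284.
P(Weather=sunny | Traffic=heavy) = 0.062/0.284 = 0.218.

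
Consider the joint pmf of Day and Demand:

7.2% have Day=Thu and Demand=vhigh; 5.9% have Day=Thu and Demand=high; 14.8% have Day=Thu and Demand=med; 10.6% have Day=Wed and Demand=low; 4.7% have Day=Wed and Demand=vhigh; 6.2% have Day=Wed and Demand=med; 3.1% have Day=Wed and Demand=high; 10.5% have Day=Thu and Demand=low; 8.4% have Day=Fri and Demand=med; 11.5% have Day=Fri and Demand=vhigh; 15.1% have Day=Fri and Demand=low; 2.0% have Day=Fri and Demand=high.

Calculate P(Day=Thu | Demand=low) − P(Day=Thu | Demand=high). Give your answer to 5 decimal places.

P(Demand=low) = 0.106 + 0.105 + 0.151 = 0.362; P(Day=Thu | Demand=low) = 0.105/0.362 = 0.290055.
P(Demand=high) = 0.031 + 0.059 + 0.020 = 0.110; P(Day=Thu | Demand=high) = 0.059/0.110 = 0.536364.
Difference = -0.24631.

-0.24631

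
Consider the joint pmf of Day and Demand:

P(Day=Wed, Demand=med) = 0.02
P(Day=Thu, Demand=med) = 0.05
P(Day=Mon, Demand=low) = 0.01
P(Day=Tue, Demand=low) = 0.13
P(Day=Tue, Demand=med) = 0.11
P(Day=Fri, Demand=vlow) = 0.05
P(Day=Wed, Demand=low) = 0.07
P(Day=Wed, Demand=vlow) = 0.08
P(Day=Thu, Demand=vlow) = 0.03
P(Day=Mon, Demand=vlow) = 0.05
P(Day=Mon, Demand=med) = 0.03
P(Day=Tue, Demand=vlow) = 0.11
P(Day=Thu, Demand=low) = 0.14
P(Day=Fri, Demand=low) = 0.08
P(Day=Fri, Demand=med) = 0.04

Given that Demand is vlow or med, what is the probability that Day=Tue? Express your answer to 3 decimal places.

0.386

P(Demand=vlow) = 0.05 + 0.11 + 0.08 + 0.03 + 0.05 = 0.32.
P(Demand=med) = 0.03 + 0.11 + 0.02 + 0.05 + 0.04 = 0.25.
P(Demand ∈ {vlow, med}) = 0.32 + 0.25 = 0.57; P(Day=Tue, Demand ∈ {vlow, med}) = 0.11 + 0.11 = 0.22.
P(Day=Tue | Demand ∈ {vlow, med}) = 0.22/0.57 = 0.386.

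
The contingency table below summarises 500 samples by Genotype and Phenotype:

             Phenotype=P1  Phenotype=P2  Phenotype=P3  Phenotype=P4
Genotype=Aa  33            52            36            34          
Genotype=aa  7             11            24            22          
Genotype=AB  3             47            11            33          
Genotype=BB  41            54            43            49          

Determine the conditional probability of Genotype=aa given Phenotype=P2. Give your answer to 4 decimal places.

Total with Phenotype=P2: 52 + 11 + 47 + 54 = 164.
P(Genotype=aa | Phenotype=P2) = 11/164 = 0.0671.

0.0671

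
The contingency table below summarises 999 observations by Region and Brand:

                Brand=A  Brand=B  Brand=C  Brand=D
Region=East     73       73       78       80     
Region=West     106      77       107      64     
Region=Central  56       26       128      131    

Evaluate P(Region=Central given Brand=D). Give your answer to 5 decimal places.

0.47636

Total with Brand=D: 80 + 64 + 131 = 275.
P(Region=Central | Brand=D) = 131/275 = 0.47636.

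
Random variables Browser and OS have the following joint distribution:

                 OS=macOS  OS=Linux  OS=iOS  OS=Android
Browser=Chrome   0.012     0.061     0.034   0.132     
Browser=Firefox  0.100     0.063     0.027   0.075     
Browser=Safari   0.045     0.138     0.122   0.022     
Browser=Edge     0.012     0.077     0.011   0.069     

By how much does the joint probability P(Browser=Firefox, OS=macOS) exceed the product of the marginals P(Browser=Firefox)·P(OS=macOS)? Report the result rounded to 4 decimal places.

P(Browser=Firefox) = 0.100 + 0.063 + 0.027 + 0.075 = 0.265.
P(OS=macOS) = 0.012 + 0.100 + 0.045 + 0.012 = 0.169.
P(Browser=Firefox, OS=macOS) − P(Browser=Firefox)P(OS=macOS) = 0.100 − 0.265×0.169 = 0.0552.

0.0552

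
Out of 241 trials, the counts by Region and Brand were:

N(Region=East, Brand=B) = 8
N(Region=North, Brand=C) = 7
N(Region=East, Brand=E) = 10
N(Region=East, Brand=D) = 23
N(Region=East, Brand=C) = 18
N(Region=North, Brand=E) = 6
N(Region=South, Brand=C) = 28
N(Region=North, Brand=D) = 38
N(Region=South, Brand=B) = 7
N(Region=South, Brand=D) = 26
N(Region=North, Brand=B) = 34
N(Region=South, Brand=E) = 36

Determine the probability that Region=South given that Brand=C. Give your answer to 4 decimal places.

0.5283

Total with Brand=C: 7 + 28 + 18 = 53.
P(Region=South | Brand=C) = 28/53 = 0.5283.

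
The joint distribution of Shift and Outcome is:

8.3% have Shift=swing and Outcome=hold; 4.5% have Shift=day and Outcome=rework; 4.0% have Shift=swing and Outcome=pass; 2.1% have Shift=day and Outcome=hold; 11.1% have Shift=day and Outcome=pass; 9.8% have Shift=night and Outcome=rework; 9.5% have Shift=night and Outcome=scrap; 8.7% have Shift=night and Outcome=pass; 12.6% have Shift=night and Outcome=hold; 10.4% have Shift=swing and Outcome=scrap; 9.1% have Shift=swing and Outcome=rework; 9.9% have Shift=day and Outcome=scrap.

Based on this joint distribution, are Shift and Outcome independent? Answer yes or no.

P(Shift=day) = 0.276 and P(Outcome=pass) = 0.238, so their product is 0.06569, but P(Shift=day, Outcome=pass) = 0.111. Since these differ, Shift and Outcome are not independent.

no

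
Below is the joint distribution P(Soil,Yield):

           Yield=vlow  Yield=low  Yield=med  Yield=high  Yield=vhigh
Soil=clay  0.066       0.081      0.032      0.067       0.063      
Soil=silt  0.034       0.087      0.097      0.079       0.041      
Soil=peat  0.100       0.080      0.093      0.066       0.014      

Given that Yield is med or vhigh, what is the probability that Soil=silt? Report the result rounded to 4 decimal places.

0.4059

P(Yield=med) = 0.032 + 0.097 + 0.093 = 0.222.
P(Yield=vhigh) = 0.063 + 0.041 + 0.014 = 0.118.
P(Yield ∈ {med, vhigh}) = 0.222 + 0.118 = 0.340; P(Soil=silt, Yield ∈ {med, vhigh}) = 0.097 + 0.041 = 0.138.
P(Soil=silt | Yield ∈ {med, vhigh}) = 0.138/0.340 = 0.4059.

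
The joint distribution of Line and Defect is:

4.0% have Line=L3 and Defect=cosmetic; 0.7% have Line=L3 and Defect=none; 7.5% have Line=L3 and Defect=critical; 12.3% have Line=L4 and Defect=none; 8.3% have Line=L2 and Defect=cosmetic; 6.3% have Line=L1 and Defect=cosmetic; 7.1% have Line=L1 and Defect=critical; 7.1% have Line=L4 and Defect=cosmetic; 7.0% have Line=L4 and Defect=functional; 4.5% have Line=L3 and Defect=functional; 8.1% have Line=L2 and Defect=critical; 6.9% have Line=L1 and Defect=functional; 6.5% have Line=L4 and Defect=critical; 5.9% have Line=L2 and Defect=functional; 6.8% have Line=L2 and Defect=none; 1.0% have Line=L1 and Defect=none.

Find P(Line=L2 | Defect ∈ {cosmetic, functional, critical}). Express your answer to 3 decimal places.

P(Defect=cosmetic) = 0.063 + 0.083 + 0.040 + 0.071 = 0.257.
P(Defect=functional) = 0.069 + 0.059 + 0.045 + 0.070 = 0.243.
P(Defect=critical) = 0.071 + 0.081 + 0.075 + 0.065 = 0.292.
P(Defect ∈ {cosmetic, functional, critical}) = 0.257 + 0.243 + 0.292 = 0.792; P(Line=L2, Defect ∈ {cosmetic, functional, critical}) = 0.083 + 0.059 + 0.081 = 0.223.
P(Line=L2 | Defect ∈ {cosmetic, functional, critical}) = 0.223/0.792 = 0.282.

0.282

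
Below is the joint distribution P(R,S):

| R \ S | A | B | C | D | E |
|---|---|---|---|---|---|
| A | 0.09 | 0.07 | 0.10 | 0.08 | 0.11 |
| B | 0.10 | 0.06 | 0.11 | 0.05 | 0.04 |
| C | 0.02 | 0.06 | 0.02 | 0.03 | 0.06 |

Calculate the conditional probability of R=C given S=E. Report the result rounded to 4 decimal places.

0.2857

P(S=E) = 0.11 + 0.04 + 0.06 = 0.21.
P(R=C | S=E) = 0.06/0.21 = 0.2857.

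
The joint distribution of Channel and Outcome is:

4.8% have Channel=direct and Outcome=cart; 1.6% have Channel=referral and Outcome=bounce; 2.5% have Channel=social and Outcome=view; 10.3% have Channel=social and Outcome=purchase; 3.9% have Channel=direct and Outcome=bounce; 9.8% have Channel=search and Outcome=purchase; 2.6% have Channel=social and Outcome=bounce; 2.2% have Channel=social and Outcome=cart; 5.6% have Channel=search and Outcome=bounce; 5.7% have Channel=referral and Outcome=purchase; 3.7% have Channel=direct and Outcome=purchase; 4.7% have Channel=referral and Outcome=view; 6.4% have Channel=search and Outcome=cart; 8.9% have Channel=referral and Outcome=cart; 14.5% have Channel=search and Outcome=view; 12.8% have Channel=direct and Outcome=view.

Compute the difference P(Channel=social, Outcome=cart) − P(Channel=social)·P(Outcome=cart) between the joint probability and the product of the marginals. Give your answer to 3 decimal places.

-0.017

P(Channel=social) = 0.026 + 0.025 + 0.022 + 0.103 = 0.176.
P(Outcome=cart) = 0.064 + 0.022 + 0.048 + 0.089 = 0.223.
P(Channel=social, Outcome=cart) − P(Channel=social)P(Outcome=cart) = 0.022 − 0.176×0.223 = -0.017.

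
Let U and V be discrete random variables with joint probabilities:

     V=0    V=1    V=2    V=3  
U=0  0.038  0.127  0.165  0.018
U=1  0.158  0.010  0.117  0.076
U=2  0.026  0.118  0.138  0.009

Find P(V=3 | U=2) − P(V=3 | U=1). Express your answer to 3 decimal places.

P(U=2) = 0.026 + 0.118 + 0.138 + 0.009 = 0.291; P(V=3 | U=2) = 0.009/0.291 = 0.0309.
P(U=1) = 0.158 + 0.010 + 0.117 + 0.076 = 0.361; P(V=3 | U=1) = 0.076/0.361 = 0.2105.
Difference = -0.180.

-0.180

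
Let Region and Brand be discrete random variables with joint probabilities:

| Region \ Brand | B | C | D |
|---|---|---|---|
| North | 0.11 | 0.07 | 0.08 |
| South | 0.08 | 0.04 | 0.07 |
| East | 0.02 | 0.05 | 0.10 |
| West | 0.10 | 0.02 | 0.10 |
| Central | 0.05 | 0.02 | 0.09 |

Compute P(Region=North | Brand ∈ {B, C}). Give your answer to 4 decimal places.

0.3214

P(Brand=B) = 0.11 + 0.08 + 0.02 + 0.10 + 0.05 = 0.36.
P(Brand=C) = 0.07 + 0.04 + 0.05 + 0.02 + 0.02 = 0.20.
P(Brand ∈ {B, C}) = 0.36 + 0.20 = 0.56; P(Region=North, Brand ∈ {B, C}) = 0.11 + 0.07 = 0.18.
P(Region=North | Brand ∈ {B, C}) = 0.18/0.56 = 0.3214.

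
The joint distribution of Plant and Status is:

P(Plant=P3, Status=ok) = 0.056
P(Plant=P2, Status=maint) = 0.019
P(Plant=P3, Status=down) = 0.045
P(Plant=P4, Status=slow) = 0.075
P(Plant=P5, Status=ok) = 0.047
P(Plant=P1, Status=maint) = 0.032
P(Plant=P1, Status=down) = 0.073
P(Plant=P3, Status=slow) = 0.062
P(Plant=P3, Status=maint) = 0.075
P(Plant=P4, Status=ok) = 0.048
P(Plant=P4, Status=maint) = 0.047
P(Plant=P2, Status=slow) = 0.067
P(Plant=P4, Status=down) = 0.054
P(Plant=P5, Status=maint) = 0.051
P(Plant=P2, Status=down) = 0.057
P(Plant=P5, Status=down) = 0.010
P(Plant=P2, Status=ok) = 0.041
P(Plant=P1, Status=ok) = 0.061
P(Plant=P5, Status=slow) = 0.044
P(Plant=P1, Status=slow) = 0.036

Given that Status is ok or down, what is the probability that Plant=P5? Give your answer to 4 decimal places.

P(Status=ok) = 0.061 + 0.041 + 0.056 + 0.048 + 0.047 = 0.253.
P(Status=down) = 0.073 + 0.057 + 0.045 + 0.054 + 0.010 = 0.239.
P(Status ∈ {ok, down}) = 0.253 + 0.239 = 0.492; P(Plant=P5, Status ∈ {ok, down}) = 0.047 + 0.010 = 0.057.
P(Plant=P5 | Status ∈ {ok, down}) = 0.057/0.492 = 0.1159.

0.1159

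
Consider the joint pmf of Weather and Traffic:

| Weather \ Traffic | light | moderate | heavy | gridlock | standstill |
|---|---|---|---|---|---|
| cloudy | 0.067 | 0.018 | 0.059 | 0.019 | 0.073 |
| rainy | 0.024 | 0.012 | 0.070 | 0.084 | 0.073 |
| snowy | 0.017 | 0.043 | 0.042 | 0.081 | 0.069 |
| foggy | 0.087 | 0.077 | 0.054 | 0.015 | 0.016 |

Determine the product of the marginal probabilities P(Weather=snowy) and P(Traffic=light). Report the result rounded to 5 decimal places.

0.04914

P(Weather=snowy) = 0.017 + 0.043 + 0.042 + 0.081 + 0.069 = 0.252.
P(Traffic=light) = 0.067 + 0.024 + 0.017 + 0.087 = 0.195.
Product: 0.252 × 0.195 = 0.04914.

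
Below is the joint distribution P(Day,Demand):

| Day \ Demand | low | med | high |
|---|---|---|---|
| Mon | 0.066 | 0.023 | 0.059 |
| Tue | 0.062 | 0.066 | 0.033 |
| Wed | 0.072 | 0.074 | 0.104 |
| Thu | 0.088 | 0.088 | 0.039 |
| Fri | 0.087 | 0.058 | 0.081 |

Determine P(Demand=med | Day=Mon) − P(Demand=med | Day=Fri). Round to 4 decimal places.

-0.1012

P(Day=Mon) = 0.066 + 0.023 + 0.059 = 0.148; P(Demand=med | Day=Mon) = 0.023/0.148 = 0.15541.
P(Day=Fri) = 0.087 + 0.058 + 0.081 = 0.226; P(Demand=med | Day=Fri) = 0.058/0.226 = 0.25664.
Difference = -0.1012.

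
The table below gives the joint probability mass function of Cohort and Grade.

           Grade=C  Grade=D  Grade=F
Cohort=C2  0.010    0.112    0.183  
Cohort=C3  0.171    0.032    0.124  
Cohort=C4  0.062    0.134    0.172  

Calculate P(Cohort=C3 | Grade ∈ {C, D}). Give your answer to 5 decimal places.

P(Grade=C) = 0.010 + 0.171 + 0.062 = 0.243.
P(Grade=D) = 0.112 + 0.032 + 0.134 = 0.278.
P(Grade ∈ {C, D}) = 0.243 + 0.278 = 0.521; P(Cohort=C3, Grade ∈ {C, D}) = 0.171 + 0.032 = 0.203.
P(Cohort=C3 | Grade ∈ {C, D}) = 0.203/0.521 = 0.38964.

0.38964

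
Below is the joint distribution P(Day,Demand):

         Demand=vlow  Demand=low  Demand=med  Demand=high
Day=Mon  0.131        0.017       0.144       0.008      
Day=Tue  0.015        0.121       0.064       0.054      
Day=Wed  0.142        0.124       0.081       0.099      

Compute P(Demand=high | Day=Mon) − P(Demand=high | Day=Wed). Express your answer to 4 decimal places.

P(Day=Mon) = 0.131 + 0.017 + 0.144 + 0.008 = 0.300; P(Demand=high | Day=Mon) = 0.008/0.300 = 0.02667.
P(Day=Wed) = 0.142 + 0.124 + 0.081 + 0.099 = 0.446; P(Demand=high | Day=Wed) = 0.099/0.446 = 0.22197.
Difference = -0.1953.

-0.1953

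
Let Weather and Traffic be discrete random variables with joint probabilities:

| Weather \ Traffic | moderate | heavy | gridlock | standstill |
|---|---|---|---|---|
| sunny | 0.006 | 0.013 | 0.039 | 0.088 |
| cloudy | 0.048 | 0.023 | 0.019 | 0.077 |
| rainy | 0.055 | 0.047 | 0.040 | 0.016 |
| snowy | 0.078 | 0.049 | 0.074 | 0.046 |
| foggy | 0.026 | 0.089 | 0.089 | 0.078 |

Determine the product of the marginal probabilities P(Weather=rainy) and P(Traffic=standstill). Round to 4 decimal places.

P(Weather=rainy) = 0.055 + 0.047 + 0.040 + 0.016 = 0.158.
P(Traffic=standstill) = 0.088 + 0.077 + 0.016 + 0.046 + 0.078 = 0.305.
Product: 0.158 × 0.305 = 0.0482.

0.0482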